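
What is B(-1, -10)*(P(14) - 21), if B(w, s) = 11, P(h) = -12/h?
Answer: -1683/7 ≈ -240.43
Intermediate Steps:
B(-1, -10)*(P(14) - 21) = 11*(-12/14 - 21) = 11*(-12*1/14 - 21) = 11*(-6/7 - 21) = 11*(-153/7) = -1683/7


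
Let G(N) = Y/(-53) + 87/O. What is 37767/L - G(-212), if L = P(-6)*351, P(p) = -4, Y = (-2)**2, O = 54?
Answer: -705307/24804 ≈ -28.435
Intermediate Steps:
Y = 4
L = -1404 (L = -4*351 = -1404)
G(N) = 1465/954 (G(N) = 4/(-53) + 87/54 = 4*(-1/53) + 87*(1/54) = -4/53 + 29/18 = 1465/954)
37767/L - G(-212) = 37767/(-1404) - 1*1465/954 = 37767*(-1/1404) - 1465/954 = -12589/468 - 1465/954 = -705307/24804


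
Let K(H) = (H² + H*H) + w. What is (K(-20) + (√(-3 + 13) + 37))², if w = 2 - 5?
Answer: (834 + √10)² ≈ 7.0084e+5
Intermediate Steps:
w = -3
K(H) = -3 + 2*H² (K(H) = (H² + H*H) - 3 = (H² + H²) - 3 = 2*H² - 3 = -3 + 2*H²)
(K(-20) + (√(-3 + 13) + 37))² = ((-3 + 2*(-20)²) + (√(-3 + 13) + 37))² = ((-3 + 2*400) + (√10 + 37))² = ((-3 + 800) + (37 + √10))² = (797 + (37 + √10))² = (834 + √10)²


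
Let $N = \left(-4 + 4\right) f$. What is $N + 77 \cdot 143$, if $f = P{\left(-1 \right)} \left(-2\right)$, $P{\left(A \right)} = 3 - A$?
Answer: $11011$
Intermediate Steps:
$f = -8$ ($f = \left(3 - -1\right) \left(-2\right) = \left(3 + 1\right) \left(-2\right) = 4 \left(-2\right) = -8$)
$N = 0$ ($N = \left(-4 + 4\right) \left(-8\right) = 0 \left(-8\right) = 0$)
$N + 77 \cdot 143 = 0 + 77 \cdot 143 = 0 + 11011 = 11011$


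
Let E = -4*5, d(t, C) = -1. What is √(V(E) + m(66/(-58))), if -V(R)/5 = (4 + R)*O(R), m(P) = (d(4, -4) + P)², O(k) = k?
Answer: 6*I*√37271/29 ≈ 39.943*I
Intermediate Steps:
m(P) = (-1 + P)²
E = -20
V(R) = -5*R*(4 + R) (V(R) = -5*(4 + R)*R = -5*R*(4 + R))
√(V(E) + m(66/(-58))) = √(-5*(-20)*(4 - 20) + (-1 + 66/(-58))²) = √(-5*(-20)*(-16) + (-1 + 66*(-1/58))²) = √(-1600 + (-1 - 33/29)²) = √(-1600 + (-62/29)²) = √(-1600 + 3844/841) = √(-1341756/841) = 6*I*√37271/29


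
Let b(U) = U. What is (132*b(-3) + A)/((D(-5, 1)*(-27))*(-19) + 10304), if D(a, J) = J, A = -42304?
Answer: -42700/10817 ≈ -3.9475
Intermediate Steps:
(132*b(-3) + A)/((D(-5, 1)*(-27))*(-19) + 10304) = (132*(-3) - 42304)/((1*(-27))*(-19) + 10304) = (-396 - 42304)/(-27*(-19) + 10304) = -42700/(513 + 10304) = -42700/10817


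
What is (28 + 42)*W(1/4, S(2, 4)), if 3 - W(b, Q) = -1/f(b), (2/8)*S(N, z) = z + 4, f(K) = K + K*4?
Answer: 266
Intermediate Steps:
f(K) = 5*K (f(K) = K + 4*K = 5*K)
S(N, z) = 16 + 4*z (S(N, z) = 4*(z + 4) = 4*(4 + z) = 16 + 4*z)
W(b, Q) = 3 + 1/(5*b) (W(b, Q) = 3 - (-1)/(5*b) = 3 + 1/(5*b))
(28 + 42)*W(1/4, S(2, 4)) = (28 + 42)*(3 + 1/(5*(1/4))) = 70*(3 + 1/(5*(¼))) = 70*(3 + (⅕)*4) = 70*(3 + ⅘) = 70*(19/5) = 266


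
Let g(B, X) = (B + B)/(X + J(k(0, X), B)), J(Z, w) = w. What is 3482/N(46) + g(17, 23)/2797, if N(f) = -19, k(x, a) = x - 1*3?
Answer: -194782757/1062860 ≈ -183.26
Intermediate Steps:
k(x, a) = -3 + x (k(x, a) = x - 3 = -3 + x)
g(B, X) = 2*B/(B + X) (g(B, X) = (B + B)/(X + B) = (2*B)/(B + X) = 2*B/(B + X))
3482/N(46) + g(17, 23)/2797 = 3482/(-19) + (2*17/(17 + 23))/2797 = 3482*(-1/19) + (2*17/40)*(1/2797) = -3482/19 + (2*17*(1/40))*(1/2797) = -3482/19 + (17/20)*(1/2797) = -3482/19 + 17/55940 = -194782757/1062860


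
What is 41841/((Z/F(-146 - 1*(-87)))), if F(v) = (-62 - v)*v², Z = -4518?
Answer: 48549507/502 ≈ 96712.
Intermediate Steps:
F(v) = v²*(-62 - v)
41841/((Z/F(-146 - 1*(-87)))) = 41841/((-4518*1/((-146 - 1*(-87))²*(-62 - (-146 - 1*(-87)))))) = 41841/((-4518*1/((-146 + 87)²*(-62 - (-146 + 87))))) = 41841/((-4518*1/(3481*(-62 - 1*(-59))))) = 41841/((-4518*1/(3481*(-62 + 59)))) = 41841/((-4518/(3481*(-3)))) = 41841/((-4518/(-10443))) = 41841/((-4518*(-1/10443))) = 41841/(1506/3481) = 41841*(3481/1506) = 48549507/502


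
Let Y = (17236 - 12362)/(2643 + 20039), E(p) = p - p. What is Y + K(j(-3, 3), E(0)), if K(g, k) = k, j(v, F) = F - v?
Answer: 2437/11341 ≈ 0.21488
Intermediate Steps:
E(p) = 0
Y = 2437/11341 (Y = 4874/22682 = 4874*(1/22682) = 2437/11341 ≈ 0.21488)
Y + K(j(-3, 3), E(0)) = 2437/11341 + 0 = 2437/11341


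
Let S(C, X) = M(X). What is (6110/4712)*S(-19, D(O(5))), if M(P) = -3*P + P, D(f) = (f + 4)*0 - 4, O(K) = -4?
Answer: 6110/589 ≈ 10.374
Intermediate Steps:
D(f) = -4 (D(f) = (4 + f)*0 - 4 = 0 - 4 = -4)
M(P) = -2*P
S(C, X) = -2*X
(6110/4712)*S(-19, D(O(5))) = (6110/4712)*(-2*(-4)) = (6110*(1/4712))*8 = (3055/2356)*8 = 6110/589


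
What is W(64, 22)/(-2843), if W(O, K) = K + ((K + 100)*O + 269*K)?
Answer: -13748/2843 ≈ -4.8357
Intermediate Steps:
W(O, K) = 270*K + O*(100 + K) (W(O, K) = K + ((100 + K)*O + 269*K) = K + (O*(100 + K) + 269*K) = K + (269*K + O*(100 + K)) = 270*K + O*(100 + K))
W(64, 22)/(-2843) = (100*64 + 270*22 + 22*64)/(-2843) = (6400 + 5940 + 1408)*(-1/2843) = 13748*(-1/2843) = -13748/2843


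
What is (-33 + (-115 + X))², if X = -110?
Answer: 66564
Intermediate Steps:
(-33 + (-115 + X))² = (-33 + (-115 - 110))² = (-33 - 225)² = (-258)² = 66564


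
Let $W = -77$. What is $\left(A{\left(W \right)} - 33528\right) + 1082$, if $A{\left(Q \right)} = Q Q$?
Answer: $-26517$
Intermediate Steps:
$A{\left(Q \right)} = Q^{2}$
$\left(A{\left(W \right)} - 33528\right) + 1082 = \left(\left(-77\right)^{2} - 33528\right) + 1082 = \left(5929 - 33528\right) + 1082 = -27599 + 1082 = -26517$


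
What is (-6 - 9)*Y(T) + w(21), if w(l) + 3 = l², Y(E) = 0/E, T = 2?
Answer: 438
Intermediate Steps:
Y(E) = 0
w(l) = -3 + l²
(-6 - 9)*Y(T) + w(21) = (-6 - 9)*0 + (-3 + 21²) = -15*0 + (-3 + 441) = 0 + 438 = 438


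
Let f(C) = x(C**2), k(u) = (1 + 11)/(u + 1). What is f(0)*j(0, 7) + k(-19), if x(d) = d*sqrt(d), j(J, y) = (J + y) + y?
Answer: -2/3 ≈ -0.66667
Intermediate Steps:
j(J, y) = J + 2*y
k(u) = 12/(1 + u)
x(d) = d**(3/2)
f(C) = (C**2)**(3/2)
f(0)*j(0, 7) + k(-19) = (0**2)**(3/2)*(0 + 2*7) + 12/(1 - 19) = 0**(3/2)*(0 + 14) + 12/(-18) = 0*14 + 12*(-1/18) = 0 - 2/3 = -2/3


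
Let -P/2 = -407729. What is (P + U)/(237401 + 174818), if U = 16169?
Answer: 831627/412219 ≈ 2.0174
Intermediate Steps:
P = 815458 (P = -2*(-407729) = 815458)
(P + U)/(237401 + 174818) = (815458 + 16169)/(237401 + 174818) = 831627/412219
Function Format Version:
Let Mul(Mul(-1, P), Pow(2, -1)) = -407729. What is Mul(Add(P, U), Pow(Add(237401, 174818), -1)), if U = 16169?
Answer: Rational(831627, 412219) ≈ 2.0174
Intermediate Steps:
P = 815458 (P = Mul(-2, -407729) = 815458)
Mul(Add(P, U), Pow(Add(237401, 174818), -1)) = Mul(Add(815458, 16169), Pow(Add(237401, 174818), -1)) = Mul(831627, Pow(412219, -1)) = Mul(831627, Rational(1, 412219)) = Rational(831627, 412219)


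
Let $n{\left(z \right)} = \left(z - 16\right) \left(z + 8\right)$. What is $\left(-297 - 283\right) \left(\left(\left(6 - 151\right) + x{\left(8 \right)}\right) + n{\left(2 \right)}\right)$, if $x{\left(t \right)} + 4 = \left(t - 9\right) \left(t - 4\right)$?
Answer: $169940$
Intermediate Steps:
$x{\left(t \right)} = -4 + \left(-9 + t\right) \left(-4 + t\right)$ ($x{\left(t \right)} = -4 + \left(t - 9\right) \left(t - 4\right) = -4 + \left(-9 + t\right) \left(-4 + t\right)$)
$n{\left(z \right)} = \left(-16 + z\right) \left(8 + z\right)$
$\left(-297 - 283\right) \left(\left(\left(6 - 151\right) + x{\left(8 \right)}\right) + n{\left(2 \right)}\right) = \left(-297 - 283\right) \left(\left(\left(6 - 151\right) + \left(32 + 8^{2} - 104\right)\right) - \left(144 - 4\right)\right) = - 580 \left(\left(-145 + \left(32 + 64 - 104\right)\right) - 140\right) = - 580 \left(\left(-145 - 8\right) - 140\right) = - 580 \left(-153 - 140\right) = \left(-580\right) \left(-293\right) = 169940$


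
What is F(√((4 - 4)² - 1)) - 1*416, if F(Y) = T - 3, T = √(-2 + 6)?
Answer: -417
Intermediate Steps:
T = 2 (T = √4 = 2)
F(Y) = -1 (F(Y) = 2 - 3 = -1)
F(√((4 - 4)² - 1)) - 1*416 = -1 - 1*416 = -1 - 416 = -417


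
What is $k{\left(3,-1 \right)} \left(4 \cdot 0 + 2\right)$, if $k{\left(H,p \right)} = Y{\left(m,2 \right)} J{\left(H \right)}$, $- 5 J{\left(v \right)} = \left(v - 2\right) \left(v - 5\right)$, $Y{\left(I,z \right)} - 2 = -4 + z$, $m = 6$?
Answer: $0$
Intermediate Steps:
$Y{\left(I,z \right)} = -2 + z$ ($Y{\left(I,z \right)} = 2 + \left(-4 + z\right) = -2 + z$)
$J{\left(v \right)} = - \frac{\left(-5 + v\right) \left(-2 + v\right)}{5}$ ($J{\left(v \right)} = - \frac{\left(v - 2\right) \left(v - 5\right)}{5} = - \frac{\left(-2 + v\right) \left(-5 + v\right)}{5} = - \frac{\left(-5 + v\right) \left(-2 + v\right)}{5}$)
$k{\left(H,p \right)} = 0$ ($k{\left(H,p \right)} = \left(-2 + 2\right) \left(-2 - \frac{H^{2}}{5} + \frac{7 H}{5}\right) = 0 \left(-2 - \frac{H^{2}}{5} + \frac{7 H}{5}\right) = 0$)
$k{\left(3,-1 \right)} \left(4 \cdot 0 + 2\right) = 0 \left(4 \cdot 0 + 2\right) = 0 \left(0 + 2\right) = 0 \cdot 2 = 0$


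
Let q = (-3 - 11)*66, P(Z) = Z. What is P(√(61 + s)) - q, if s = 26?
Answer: 924 + √87 ≈ 933.33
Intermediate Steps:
q = -924 (q = -14*66 = -924)
P(√(61 + s)) - q = √(61 + 26) - 1*(-924) = √87 + 924 = 924 + √87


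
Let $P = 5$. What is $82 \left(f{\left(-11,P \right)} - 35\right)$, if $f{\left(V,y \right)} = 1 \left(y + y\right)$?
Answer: $-2050$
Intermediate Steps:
$f{\left(V,y \right)} = 2 y$ ($f{\left(V,y \right)} = 1 \cdot 2 y = 2 y$)
$82 \left(f{\left(-11,P \right)} - 35\right) = 82 \left(2 \cdot 5 - 35\right) = 82 \left(10 - 35\right) = 82 \left(-25\right) = -2050$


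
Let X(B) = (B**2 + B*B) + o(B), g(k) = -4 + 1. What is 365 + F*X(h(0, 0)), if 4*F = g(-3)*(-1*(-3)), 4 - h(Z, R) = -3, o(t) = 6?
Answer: 131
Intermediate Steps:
h(Z, R) = 7 (h(Z, R) = 4 - 1*(-3) = 4 + 3 = 7)
g(k) = -3
X(B) = 6 + 2*B**2 (X(B) = (B**2 + B*B) + 6 = (B**2 + B**2) + 6 = 2*B**2 + 6 = 6 + 2*B**2)
F = -9/4 (F = (-(-3)*(-3))/4 = (-3*3)/4 = (1/4)*(-9) = -9/4 ≈ -2.2500)
365 + F*X(h(0, 0)) = 365 - 9*(6 + 2*7**2)/4 = 365 - 9*(6 + 2*49)/4 = 365 - 9*(6 + 98)/4 = 365 - 9/4*104 = 365 - 234 = 131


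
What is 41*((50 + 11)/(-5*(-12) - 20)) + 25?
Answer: 3501/40 ≈ 87.525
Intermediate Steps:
41*((50 + 11)/(-5*(-12) - 20)) + 25 = 41*(61/(60 - 20)) + 25 = 41*(61/40) + 25 = 2501/40 + 25 = 3501/40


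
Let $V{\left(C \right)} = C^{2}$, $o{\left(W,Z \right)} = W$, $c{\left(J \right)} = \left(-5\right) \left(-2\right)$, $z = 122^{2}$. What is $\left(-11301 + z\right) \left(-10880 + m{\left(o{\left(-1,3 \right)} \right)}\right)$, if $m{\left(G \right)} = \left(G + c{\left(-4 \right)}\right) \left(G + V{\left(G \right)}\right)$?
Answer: $-38983040$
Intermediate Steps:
$z = 14884$
$c{\left(J \right)} = 10$
$m{\left(G \right)} = \left(10 + G\right) \left(G + G^{2}\right)$ ($m{\left(G \right)} = \left(G + 10\right) \left(G + G^{2}\right) = \left(10 + G\right) \left(G + G^{2}\right)$)
$\left(-11301 + z\right) \left(-10880 + m{\left(o{\left(-1,3 \right)} \right)}\right) = \left(-11301 + 14884\right) \left(-10880 - \left(10 + \left(-1\right)^{2} + 11 \left(-1\right)\right)\right) = 3583 \left(-10880 - \left(10 + 1 - 11\right)\right) = 3583 \left(-10880 - 0\right) = 3583 \left(-10880 + 0\right) = 3583 \left(-10880\right) = -38983040$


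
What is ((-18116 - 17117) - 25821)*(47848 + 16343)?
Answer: -3919117314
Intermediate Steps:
((-18116 - 17117) - 25821)*(47848 + 16343) = (-35233 - 25821)*64191 = -61054*64191 = -3919117314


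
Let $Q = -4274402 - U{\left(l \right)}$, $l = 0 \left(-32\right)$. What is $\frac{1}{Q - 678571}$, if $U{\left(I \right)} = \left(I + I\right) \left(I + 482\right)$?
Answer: $- \frac{1}{4952973} \approx -2.019 \cdot 10^{-7}$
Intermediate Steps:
$l = 0$
$U{\left(I \right)} = 2 I \left(482 + I\right)$
$Q = -4274402$ ($Q = -4274402 - 2 \cdot 0 \left(482 + 0\right) = -4274402 - 2 \cdot 0 \cdot 482 = -4274402 - 0 = -4274402 + 0 = -4274402$)
$\frac{1}{Q - 678571} = \frac{1}{-4274402 - 678571} = \frac{1}{-4952973} = - \frac{1}{4952973}$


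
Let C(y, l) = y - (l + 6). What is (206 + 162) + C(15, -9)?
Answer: 386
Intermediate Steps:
C(y, l) = -6 + y - l (C(y, l) = y - (6 + l) = y + (-6 - l) = -6 + y - l)
(206 + 162) + C(15, -9) = (206 + 162) + (-6 + 15 - 1*(-9)) = 368 + (-6 + 15 + 9) = 368 + 18 = 386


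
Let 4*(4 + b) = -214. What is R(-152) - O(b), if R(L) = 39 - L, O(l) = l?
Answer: 497/2 ≈ 248.50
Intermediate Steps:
b = -115/2 (b = -4 + (¼)*(-214) = -4 - 107/2 = -115/2 ≈ -57.500)
R(-152) - O(b) = (39 - 1*(-152)) - 1*(-115/2) = (39 + 152) + 115/2 = 191 + 115/2 = 497/2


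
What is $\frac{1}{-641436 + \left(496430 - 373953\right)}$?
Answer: $- \frac{1}{518959} \approx -1.9269 \cdot 10^{-6}$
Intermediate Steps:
$\frac{1}{-641436 + \left(496430 - 373953\right)} = \frac{1}{-641436 + 122477} = \frac{1}{-518959} = - \frac{1}{518959}$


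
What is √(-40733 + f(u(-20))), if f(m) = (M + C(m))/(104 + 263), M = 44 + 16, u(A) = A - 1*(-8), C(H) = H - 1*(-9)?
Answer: I*√5486266118/367 ≈ 201.82*I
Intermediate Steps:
C(H) = 9 + H (C(H) = H + 9 = 9 + H)
u(A) = 8 + A (u(A) = A + 8 = 8 + A)
M = 60
f(m) = 69/367 + m/367 (f(m) = (60 + (9 + m))/(104 + 263) = (69 + m)/367 = (69 + m)*(1/367) = 69/367 + m/367)
√(-40733 + f(u(-20))) = √(-40733 + (69/367 + (8 - 20)/367)) = √(-40733 + (69/367 + (1/367)*(-12))) = √(-40733 + (69/367 - 12/367)) = √(-40733 + 57/367) = √(-14948954/367) = I*√5486266118/367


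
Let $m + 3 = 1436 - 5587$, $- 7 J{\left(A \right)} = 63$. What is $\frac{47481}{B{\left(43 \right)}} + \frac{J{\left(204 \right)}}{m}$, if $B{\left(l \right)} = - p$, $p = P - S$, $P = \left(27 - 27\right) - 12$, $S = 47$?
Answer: $\frac{197236605}{245086} \approx 804.76$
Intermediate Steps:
$J{\left(A \right)} = -9$ ($J{\left(A \right)} = \left(- \frac{1}{7}\right) 63 = -9$)
$m = -4154$ ($m = -3 + \left(1436 - 5587\right) = -3 - 4151 = -4154$)
$P = -12$ ($P = 0 - 12 = -12$)
$p = -59$ ($p = -12 - 47 = -59$)
$B{\left(l \right)} = 59$ ($B{\left(l \right)} = \left(-1\right) \left(-59\right) = 59$)
$\frac{47481}{B{\left(43 \right)}} + \frac{J{\left(204 \right)}}{m} = \frac{47481}{59} - \frac{9}{-4154} = 47481 \cdot \frac{1}{59} - - \frac{9}{4154} = \frac{47481}{59} + \frac{9}{4154} = \frac{197236605}{245086}$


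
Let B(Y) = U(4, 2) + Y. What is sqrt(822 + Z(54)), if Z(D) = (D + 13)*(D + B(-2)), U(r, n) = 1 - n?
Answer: 3*sqrt(471) ≈ 65.108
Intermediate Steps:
B(Y) = -1 + Y (B(Y) = (1 - 1*2) + Y = (1 - 2) + Y = -1 + Y)
Z(D) = (-3 + D)*(13 + D) (Z(D) = (D + 13)*(D + (-1 - 2)) = (13 + D)*(D - 3) = (13 + D)*(-3 + D) = (-3 + D)*(13 + D))
sqrt(822 + Z(54)) = sqrt(822 + (-39 + 54**2 + 10*54)) = sqrt(822 + (-39 + 2916 + 540)) = sqrt(822 + 3417) = sqrt(4239) = 3*sqrt(471)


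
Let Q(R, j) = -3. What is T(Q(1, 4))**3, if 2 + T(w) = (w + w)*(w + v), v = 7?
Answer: -17576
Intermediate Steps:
T(w) = -2 + 2*w*(7 + w) (T(w) = -2 + (w + w)*(w + 7) = -2 + (2*w)*(7 + w) = -2 + 2*w*(7 + w))
T(Q(1, 4))**3 = (-2 + 2*(-3)**2 + 14*(-3))**3 = (-2 + 2*9 - 42)**3 = (-2 + 18 - 42)**3 = (-26)**3 = -17576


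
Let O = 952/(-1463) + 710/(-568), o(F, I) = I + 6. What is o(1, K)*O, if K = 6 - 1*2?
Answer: -7945/418 ≈ -19.007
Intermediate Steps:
K = 4 (K = 6 - 2 = 4)
o(F, I) = 6 + I
O = -1589/836 (O = 952*(-1/1463) + 710*(-1/568) = -136/209 - 5/4 = -1589/836 ≈ -1.9007)
o(1, K)*O = (6 + 4)*(-1589/836) = 10*(-1589/836) = -7945/418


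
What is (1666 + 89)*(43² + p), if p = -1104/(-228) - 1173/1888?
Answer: 116670183435/35872 ≈ 3.2524e+6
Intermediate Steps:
p = 151409/35872 (p = -1104*(-1/228) - 1173*1/1888 = 92/19 - 1173/1888 = 151409/35872 ≈ 4.2208)
(1666 + 89)*(43² + p) = (1666 + 89)*(43² + 151409/35872) = 1755*(1849 + 151409/35872) = 1755*(66478737/35872) = 116670183435/35872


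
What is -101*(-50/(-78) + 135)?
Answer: -534290/39 ≈ -13700.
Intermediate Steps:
-101*(-50/(-78) + 135) = -101*(-50*(-1/78) + 135) = -101*(25/39 + 135) = -101*5290/39 = -534290/39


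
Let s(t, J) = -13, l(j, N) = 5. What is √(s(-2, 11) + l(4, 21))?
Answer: 2*I*√2 ≈ 2.8284*I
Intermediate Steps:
√(s(-2, 11) + l(4, 21)) = √(-13 + 5) = √(-8) = 2*I*√2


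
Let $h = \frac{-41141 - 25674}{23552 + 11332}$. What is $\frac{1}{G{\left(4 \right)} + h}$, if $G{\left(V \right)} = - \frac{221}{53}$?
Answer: $- \frac{1848852}{11250559} \approx -0.16433$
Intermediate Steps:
$h = - \frac{66815}{34884} \approx -1.9153$
$G{\left(V \right)} = - \frac{221}{53}$ ($G{\left(V \right)} = \left(-221\right) \frac{1}{53} = - \frac{221}{53}$)
$\frac{1}{G{\left(4 \right)} + h} = \frac{1}{- \frac{221}{53} - \frac{66815}{34884}} = \frac{1}{- \frac{11250559}{1848852}} = - \frac{1848852}{11250559}$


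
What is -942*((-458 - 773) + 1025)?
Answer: 194052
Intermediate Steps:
-942*((-458 - 773) + 1025) = -942*(-1231 + 1025) = -942*(-206) = 194052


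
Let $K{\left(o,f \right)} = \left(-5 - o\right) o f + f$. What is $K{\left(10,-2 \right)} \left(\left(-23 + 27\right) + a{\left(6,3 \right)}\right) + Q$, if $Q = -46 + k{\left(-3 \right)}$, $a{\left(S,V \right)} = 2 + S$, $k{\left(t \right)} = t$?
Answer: $3527$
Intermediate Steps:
$Q = -49$ ($Q = -46 - 3 = -49$)
$K{\left(o,f \right)} = f + f o \left(-5 - o\right)$ ($K{\left(o,f \right)} = o \left(-5 - o\right) f + f = f o \left(-5 - o\right) + f = f + f o \left(-5 - o\right)$)
$K{\left(10,-2 \right)} \left(\left(-23 + 27\right) + a{\left(6,3 \right)}\right) + Q = - 2 \left(1 - 10^{2} - 50\right) \left(\left(-23 + 27\right) + \left(2 + 6\right)\right) - 49 = - 2 \left(1 - 100 - 50\right) \left(4 + 8\right) - 49 = - 2 \left(1 - 100 - 50\right) 12 - 49 = \left(-2\right) \left(-149\right) 12 - 49 = 298 \cdot 12 - 49 = 3576 - 49 = 3527$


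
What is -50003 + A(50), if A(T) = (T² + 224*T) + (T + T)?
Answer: -36203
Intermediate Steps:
A(T) = T² + 226*T (A(T) = (T² + 224*T) + 2*T = T² + 226*T)
-50003 + A(50) = -50003 + 50*(226 + 50) = -50003 + 50*276 = -50003 + 13800 = -36203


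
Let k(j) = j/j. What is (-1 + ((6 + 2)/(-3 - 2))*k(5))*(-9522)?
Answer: 123786/5 ≈ 24757.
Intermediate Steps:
k(j) = 1
(-1 + ((6 + 2)/(-3 - 2))*k(5))*(-9522) = (-1 + ((6 + 2)/(-3 - 2))*1)*(-9522) = (-1 + (8/(-5))*1)*(-9522) = (-1 + (8*(-⅕))*1)*(-9522) = (-1 - 8/5*1)*(-9522) = (-1 - 8/5)*(-9522) = -13/5*(-9522) = 123786/5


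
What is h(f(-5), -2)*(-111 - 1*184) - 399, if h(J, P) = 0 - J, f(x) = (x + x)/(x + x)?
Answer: -104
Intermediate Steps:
f(x) = 1 (f(x) = (2*x)/((2*x)) = (2*x)*(1/(2*x)) = 1)
h(J, P) = -J
h(f(-5), -2)*(-111 - 1*184) - 399 = (-1*1)*(-111 - 1*184) - 399 = -(-111 - 184) - 399 = -1*(-295) - 399 = 295 - 399 = -104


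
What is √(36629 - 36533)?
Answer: 4*√6 ≈ 9.7980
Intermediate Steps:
√(36629 - 36533) = √96 = 4*√6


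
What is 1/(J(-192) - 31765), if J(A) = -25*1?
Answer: -1/31790 ≈ -3.1456e-5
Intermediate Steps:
J(A) = -25
1/(J(-192) - 31765) = 1/(-25 - 31765) = 1/(-31790) = -1/31790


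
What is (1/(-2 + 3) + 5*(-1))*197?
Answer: -788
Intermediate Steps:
(1/(-2 + 3) + 5*(-1))*197 = (1/1 - 5)*197 = (1 - 5)*197 = -4*197 = -788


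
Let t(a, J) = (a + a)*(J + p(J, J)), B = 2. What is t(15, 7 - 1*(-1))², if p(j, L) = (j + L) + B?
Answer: 608400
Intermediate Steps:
p(j, L) = 2 + L + j (p(j, L) = (j + L) + 2 = (L + j) + 2 = 2 + L + j)
t(a, J) = 2*a*(2 + 3*J) (t(a, J) = (a + a)*(J + (2 + J + J)) = (2*a)*(J + (2 + 2*J)) = (2*a)*(2 + 3*J) = 2*a*(2 + 3*J))
t(15, 7 - 1*(-1))² = (2*15*(2 + 3*(7 - 1*(-1))))² = (2*15*(2 + 3*(7 + 1)))² = (2*15*(2 + 3*8))² = (2*15*(2 + 24))² = (2*15*26)² = 780² = 608400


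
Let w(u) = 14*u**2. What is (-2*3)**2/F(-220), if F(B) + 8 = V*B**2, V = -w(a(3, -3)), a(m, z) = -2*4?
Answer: -9/10841602 ≈ -8.3014e-7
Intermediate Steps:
a(m, z) = -8
V = -896 (V = -14*(-8)**2 = -14*64 = -1*896 = -896)
F(B) = -8 - 896*B**2
(-2*3)**2/F(-220) = (-2*3)**2/(-8 - 896*(-220)**2) = (-6)**2/(-8 - 896*48400) = 36/(-8 - 43366400) = 36/(-43366408) = 36*(-1/43366408) = -9/10841602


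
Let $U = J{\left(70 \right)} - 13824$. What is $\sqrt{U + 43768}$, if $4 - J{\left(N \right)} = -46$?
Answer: $\sqrt{29994} \approx 173.19$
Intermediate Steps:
$J{\left(N \right)} = 50$ ($J{\left(N \right)} = 4 - -46 = 4 + 46 = 50$)
$U = -13774$ ($U = 50 - 13824 = -13774$)
$\sqrt{U + 43768} = \sqrt{-13774 + 43768} = \sqrt{29994}$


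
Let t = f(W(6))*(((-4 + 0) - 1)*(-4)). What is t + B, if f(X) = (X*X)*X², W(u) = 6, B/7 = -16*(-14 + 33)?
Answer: 23792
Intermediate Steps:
B = -2128 (B = 7*(-16*(-14 + 33)) = 7*(-16*19) = 7*(-304) = -2128)
f(X) = X⁴ (f(X) = X²*X² = X⁴)
t = 25920 (t = 6⁴*(((-4 + 0) - 1)*(-4)) = 1296*((-4 - 1)*(-4)) = 1296*(-5*(-4)) = 1296*20 = 25920)
t + B = 25920 - 2128 = 23792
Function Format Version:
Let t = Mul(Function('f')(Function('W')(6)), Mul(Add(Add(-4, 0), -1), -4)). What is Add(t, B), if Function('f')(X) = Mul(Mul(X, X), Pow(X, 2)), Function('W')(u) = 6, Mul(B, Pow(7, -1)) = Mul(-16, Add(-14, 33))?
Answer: 23792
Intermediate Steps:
B = -2128 (B = Mul(7, Mul(-16, Add(-14, 33))) = Mul(7, Mul(-16, 19)) = Mul(7, -304) = -2128)
Function('f')(X) = Pow(X, 4) (Function('f')(X) = Mul(Pow(X, 2), Pow(X, 2)) = Pow(X, 4))
t = 25920 (t = Mul(Pow(6, 4), Mul(Add(Add(-4, 0), -1), -4)) = Mul(1296, Mul(Add(-4, -1), -4)) = Mul(1296, Mul(-5, -4)) = Mul(1296, 20) = 25920)
Add(t, B) = Add(25920, -2128) = 23792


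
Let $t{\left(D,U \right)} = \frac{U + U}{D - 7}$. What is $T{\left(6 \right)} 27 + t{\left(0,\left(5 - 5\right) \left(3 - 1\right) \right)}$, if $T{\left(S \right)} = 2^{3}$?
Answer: $216$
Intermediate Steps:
$T{\left(S \right)} = 8$
$t{\left(D,U \right)} = \frac{2 U}{-7 + D}$
$T{\left(6 \right)} 27 + t{\left(0,\left(5 - 5\right) \left(3 - 1\right) \right)} = 8 \cdot 27 + \frac{2 \left(5 - 5\right) \left(3 - 1\right)}{-7 + 0} = 216 + \frac{2 \cdot 0 \cdot 2}{-7} = 216 + 2 \cdot 0 \left(- \frac{1}{7}\right) = 216 + 0 = 216$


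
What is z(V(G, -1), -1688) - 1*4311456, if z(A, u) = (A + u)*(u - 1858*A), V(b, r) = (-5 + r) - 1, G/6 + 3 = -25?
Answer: -23495466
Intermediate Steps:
G = -168 (G = -18 + 6*(-25) = -18 - 150 = -168)
V(b, r) = -6 + r
z(V(G, -1), -1688) - 1*4311456 = ((-1688)² - 1858*(-6 - 1)² - 1857*(-6 - 1)*(-1688)) - 1*4311456 = (2849344 - 1858*(-7)² - 1857*(-7)*(-1688)) - 4311456 = (2849344 - 1858*49 - 21942312) - 4311456 = (2849344 - 91042 - 21942312) - 4311456 = -19184010 - 4311456 = -23495466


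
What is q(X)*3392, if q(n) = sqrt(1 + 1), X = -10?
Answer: 3392*sqrt(2) ≈ 4797.0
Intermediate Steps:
q(n) = sqrt(2)
q(X)*3392 = sqrt(2)*3392 = 3392*sqrt(2)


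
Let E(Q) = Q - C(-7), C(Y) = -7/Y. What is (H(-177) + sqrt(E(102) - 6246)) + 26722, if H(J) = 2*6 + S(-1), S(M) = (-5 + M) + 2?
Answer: 26730 + I*sqrt(6145) ≈ 26730.0 + 78.39*I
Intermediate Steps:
E(Q) = -1 + Q (E(Q) = Q - (-7)/(-7) = Q - (-7)*(-1)/7 = Q - 1*1 = Q - 1 = -1 + Q)
S(M) = -3 + M
H(J) = 8 (H(J) = 2*6 + (-3 - 1) = 12 - 4 = 8)
(H(-177) + sqrt(E(102) - 6246)) + 26722 = (8 + sqrt((-1 + 102) - 6246)) + 26722 = (8 + sqrt(101 - 6246)) + 26722 = (8 + sqrt(-6145)) + 26722 = (8 + I*sqrt(6145)) + 26722 = 26730 + I*sqrt(6145)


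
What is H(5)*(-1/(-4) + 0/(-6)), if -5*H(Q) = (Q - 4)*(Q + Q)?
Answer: -1/2 ≈ -0.50000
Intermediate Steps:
H(Q) = -2*Q*(-4 + Q)/5 (H(Q) = -(Q - 4)*(Q + Q)/5 = -(-4 + Q)*2*Q/5 = -2*Q*(-4 + Q)/5)
H(5)*(-1/(-4) + 0/(-6)) = ((2/5)*5*(4 - 1*5))*(-1/(-4) + 0/(-6)) = ((2/5)*5*(4 - 5))*(-1*(-1/4) + 0*(-1/6)) = ((2/5)*5*(-1))*(1/4 + 0) = -2*1/4 = -1/2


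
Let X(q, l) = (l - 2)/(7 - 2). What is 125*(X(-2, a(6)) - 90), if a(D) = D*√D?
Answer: -11300 + 150*√6 ≈ -10933.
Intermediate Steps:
a(D) = D^(3/2)
X(q, l) = -⅖ + l/5 (X(q, l) = (-2 + l)/5 = (-2 + l)*(⅕) = -⅖ + l/5)
125*(X(-2, a(6)) - 90) = 125*((-⅖ + 6^(3/2)/5) - 90) = 125*((-⅖ + (6*√6)/5) - 90) = 125*((-⅖ + 6*√6/5) - 90) = 125*(-452/5 + 6*√6/5) = -11300 + 150*√6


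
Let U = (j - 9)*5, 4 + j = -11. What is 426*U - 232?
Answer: -51352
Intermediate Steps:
j = -15 (j = -4 - 11 = -15)
U = -120 (U = (-15 - 9)*5 = -24*5 = -120)
426*U - 232 = 426*(-120) - 232 = -51120 - 232 = -51352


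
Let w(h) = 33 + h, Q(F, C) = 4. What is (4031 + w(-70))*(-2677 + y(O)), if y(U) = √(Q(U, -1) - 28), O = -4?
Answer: -10691938 + 7988*I*√6 ≈ -1.0692e+7 + 19567.0*I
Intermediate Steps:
y(U) = 2*I*√6 (y(U) = √(4 - 28) = √(-24) = 2*I*√6)
(4031 + w(-70))*(-2677 + y(O)) = (4031 + (33 - 70))*(-2677 + 2*I*√6) = (4031 - 37)*(-2677 + 2*I*√6) = 3994*(-2677 + 2*I*√6) = -10691938 + 7988*I*√6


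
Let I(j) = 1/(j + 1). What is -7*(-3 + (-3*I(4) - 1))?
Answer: 161/5 ≈ 32.200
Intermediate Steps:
I(j) = 1/(1 + j)
-7*(-3 + (-3*I(4) - 1)) = -7*(-3 + (-3/(1 + 4) - 1)) = -7*(-3 + (-3/5 - 1)) = -7*(-3 + (-3*⅕ - 1)) = -7*(-3 + (-⅗ - 1)) = -7*(-3 - 8/5) = -7*(-23/5) = 161/5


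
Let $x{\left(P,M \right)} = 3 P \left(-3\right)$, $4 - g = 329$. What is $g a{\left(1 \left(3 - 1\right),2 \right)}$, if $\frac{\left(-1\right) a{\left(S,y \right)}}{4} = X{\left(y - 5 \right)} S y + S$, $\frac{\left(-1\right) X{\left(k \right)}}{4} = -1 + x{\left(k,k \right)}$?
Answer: $-538200$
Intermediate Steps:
$g = -325$ ($g = 4 - 329 = -325$)
$x{\left(P,M \right)} = - 9 P$
$X{\left(k \right)} = 4 + 36 k$ ($X{\left(k \right)} = - 4 \left(-1 - 9 k\right) = 4 + 36 k$)
$a{\left(S,y \right)} = - 4 S - 4 S y \left(-176 + 36 y\right)$ ($a{\left(S,y \right)} = - 4 \left(\left(4 + 36 \left(y - 5\right)\right) S y + S\right) = - 4 \left(\left(4 + 36 \left(-5 + y\right)\right) S y + S\right) = - 4 \left(\left(4 + \left(-180 + 36 y\right)\right) S y + S\right) = - 4 \left(\left(-176 + 36 y\right) S y + S\right) = - 4 \left(S \left(-176 + 36 y\right) y + S\right) = - 4 \left(S y \left(-176 + 36 y\right) + S\right) = - 4 \left(S + S y \left(-176 + 36 y\right)\right) = - 4 S - 4 S y \left(-176 + 36 y\right)$)
$g a{\left(1 \left(3 - 1\right),2 \right)} = - 325 \cdot 4 \cdot 1 \left(3 - 1\right) \left(-1 - 36 \cdot 2^{2} + 176 \cdot 2\right) = - 325 \cdot 4 \cdot 1 \cdot 2 \left(-1 - 144 + 352\right) = - 325 \cdot 4 \cdot 2 \left(-1 - 144 + 352\right) = - 325 \cdot 4 \cdot 2 \cdot 207 = \left(-325\right) 1656 = -538200$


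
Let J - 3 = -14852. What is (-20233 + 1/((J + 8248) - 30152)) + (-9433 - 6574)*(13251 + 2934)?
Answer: -9522464434585/36753 ≈ -2.5909e+8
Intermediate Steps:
J = -14849 (J = 3 - 14852 = -14849)
(-20233 + 1/((J + 8248) - 30152)) + (-9433 - 6574)*(13251 + 2934) = (-20233 + 1/((-14849 + 8248) - 30152)) + (-9433 - 6574)*(13251 + 2934) = (-20233 + 1/(-6601 - 30152)) - 16007*16185 = (-20233 + 1/(-36753)) - 259073295 = (-20233 - 1/36753) - 259073295 = -743623450/36753 - 259073295 = -9522464434585/36753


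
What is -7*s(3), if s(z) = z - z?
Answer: 0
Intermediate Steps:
s(z) = 0
-7*s(3) = -7*0 = 0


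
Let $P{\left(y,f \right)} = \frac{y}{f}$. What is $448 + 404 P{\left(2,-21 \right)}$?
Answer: $\frac{8600}{21} \approx 409.52$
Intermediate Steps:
$448 + 404 P{\left(2,-21 \right)} = 448 + 404 \frac{2}{-21} = 448 + 404 \cdot 2 \left(- \frac{1}{21}\right) = 448 + 404 \left(- \frac{2}{21}\right) = 448 - \frac{808}{21} = \frac{8600}{21}$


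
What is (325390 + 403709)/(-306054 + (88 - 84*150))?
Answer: -729099/318566 ≈ -2.2887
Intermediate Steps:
(325390 + 403709)/(-306054 + (88 - 84*150)) = 729099/(-306054 + (88 - 12600)) = 729099/(-306054 - 12512) = 729099/(-318566) = 729099*(-1/318566) = -729099/318566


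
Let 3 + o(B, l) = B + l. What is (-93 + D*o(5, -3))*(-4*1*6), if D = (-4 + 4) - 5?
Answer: 2112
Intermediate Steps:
o(B, l) = -3 + B + l (o(B, l) = -3 + (B + l) = -3 + B + l)
D = -5 (D = 0 - 5 = -5)
(-93 + D*o(5, -3))*(-4*1*6) = (-93 - 5*(-3 + 5 - 3))*(-4*1*6) = (-93 - 5*(-1))*(-4*6) = (-93 + 5)*(-24) = -88*(-24) = 2112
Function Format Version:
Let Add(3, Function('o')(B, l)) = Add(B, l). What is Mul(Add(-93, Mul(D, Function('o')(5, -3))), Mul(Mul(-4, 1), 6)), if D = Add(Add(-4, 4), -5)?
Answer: 2112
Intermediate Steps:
Function('o')(B, l) = Add(-3, B, l) (Function('o')(B, l) = Add(-3, Add(B, l)) = Add(-3, B, l))
D = -5 (D = Add(0, -5) = -5)
Mul(Add(-93, Mul(D, Function('o')(5, -3))), Mul(Mul(-4, 1), 6)) = Mul(Add(-93, Mul(-5, Add(-3, 5, -3))), Mul(Mul(-4, 1), 6)) = Mul(Add(-93, Mul(-5, -1)), Mul(-4, 6)) = Mul(Add(-93, 5), -24) = Mul(-88, -24) = 2112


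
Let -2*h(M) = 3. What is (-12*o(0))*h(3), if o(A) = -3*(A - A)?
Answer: 0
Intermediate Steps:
h(M) = -3/2 (h(M) = -½*3 = -3/2)
o(A) = 0 (o(A) = -3*0 = 0)
(-12*o(0))*h(3) = -12*0*(-3/2) = 0*(-3/2) = 0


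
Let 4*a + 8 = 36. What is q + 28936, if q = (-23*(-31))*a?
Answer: 33927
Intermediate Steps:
a = 7 (a = -2 + (1/4)*36 = -2 + 9 = 7)
q = 4991 (q = -23*(-31)*7 = 713*7 = 4991)
q + 28936 = 4991 + 28936 = 33927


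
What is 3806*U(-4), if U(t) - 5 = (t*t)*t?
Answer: -224554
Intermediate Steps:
U(t) = 5 + t³ (U(t) = 5 + (t*t)*t = 5 + t²*t = 5 + t³)
3806*U(-4) = 3806*(5 + (-4)³) = 3806*(5 - 64) = 3806*(-59) = -224554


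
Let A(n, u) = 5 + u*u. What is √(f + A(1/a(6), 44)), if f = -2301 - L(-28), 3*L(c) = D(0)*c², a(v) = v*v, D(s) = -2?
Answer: 2*√366/3 ≈ 12.754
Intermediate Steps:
a(v) = v²
L(c) = -2*c²/3 (L(c) = (-2*c²)/3 = -2*c²/3)
f = -5335/3 (f = -2301 - (-2)*(-28)²/3 = -2301 - (-2)*784/3 = -2301 - 1*(-1568/3) = -2301 + 1568/3 = -5335/3 ≈ -1778.3)
A(n, u) = 5 + u²
√(f + A(1/a(6), 44)) = √(-5335/3 + (5 + 44²)) = √(-5335/3 + (5 + 1936)) = √(-5335/3 + 1941) = √(488/3) = 2*√366/3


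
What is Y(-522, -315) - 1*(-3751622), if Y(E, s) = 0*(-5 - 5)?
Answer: 3751622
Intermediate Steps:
Y(E, s) = 0 (Y(E, s) = 0*(-10) = 0)
Y(-522, -315) - 1*(-3751622) = 0 - 1*(-3751622) = 0 + 3751622 = 3751622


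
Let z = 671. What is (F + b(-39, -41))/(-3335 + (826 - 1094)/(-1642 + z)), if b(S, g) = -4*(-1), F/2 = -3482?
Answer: 2252720/1079339 ≈ 2.0871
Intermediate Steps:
F = -6964 (F = 2*(-3482) = -6964)
b(S, g) = 4
(F + b(-39, -41))/(-3335 + (826 - 1094)/(-1642 + z)) = (-6964 + 4)/(-3335 + (826 - 1094)/(-1642 + 671)) = -6960/(-3335 - 268/(-971)) = -6960/(-3335 - 268*(-1/971)) = -6960/(-3335 + 268/971) = -6960/(-3238017/971) = -6960*(-971/3238017) = 2252720/1079339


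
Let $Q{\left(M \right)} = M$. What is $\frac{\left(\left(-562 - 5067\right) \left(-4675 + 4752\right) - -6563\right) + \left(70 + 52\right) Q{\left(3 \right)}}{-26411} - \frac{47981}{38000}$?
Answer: $\frac{14939925809}{1003618000} \approx 14.886$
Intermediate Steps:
$\frac{\left(\left(-562 - 5067\right) \left(-4675 + 4752\right) - -6563\right) + \left(70 + 52\right) Q{\left(3 \right)}}{-26411} - \frac{47981}{38000} = \frac{\left(\left(-562 - 5067\right) \left(-4675 + 4752\right) - -6563\right) + \left(70 + 52\right) 3}{-26411} - \frac{47981}{38000} = \left(\left(\left(-5629\right) 77 + 6563\right) + 122 \cdot 3\right) \left(- \frac{1}{26411}\right) - \frac{47981}{38000} = \left(\left(-433433 + 6563\right) + 366\right) \left(- \frac{1}{26411}\right) - \frac{47981}{38000} = \left(-426870 + 366\right) \left(- \frac{1}{26411}\right) - \frac{47981}{38000} = \left(-426504\right) \left(- \frac{1}{26411}\right) - \frac{47981}{38000} = \frac{426504}{26411} - \frac{47981}{38000} = \frac{14939925809}{1003618000}$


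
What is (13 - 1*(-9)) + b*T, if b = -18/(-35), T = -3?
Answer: 716/35 ≈ 20.457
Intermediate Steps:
b = 18/35 (b = -18*(-1/35) = 18/35 ≈ 0.51429)
(13 - 1*(-9)) + b*T = (13 - 1*(-9)) + (18/35)*(-3) = (13 + 9) - 54/35 = 22 - 54/35 = 716/35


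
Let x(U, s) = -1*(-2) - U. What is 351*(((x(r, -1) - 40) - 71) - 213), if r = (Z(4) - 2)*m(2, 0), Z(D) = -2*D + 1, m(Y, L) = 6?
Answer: -94068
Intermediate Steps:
Z(D) = 1 - 2*D
r = -54 (r = ((1 - 2*4) - 2)*6 = ((1 - 8) - 2)*6 = (-7 - 2)*6 = -9*6 = -54)
x(U, s) = 2 - U
351*(((x(r, -1) - 40) - 71) - 213) = 351*((((2 - 1*(-54)) - 40) - 71) - 213) = 351*((((2 + 54) - 40) - 71) - 213) = 351*(((56 - 40) - 71) - 213) = 351*((16 - 71) - 213) = 351*(-55 - 213) = 351*(-268) = -94068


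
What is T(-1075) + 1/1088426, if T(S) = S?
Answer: -1170057949/1088426 ≈ -1075.0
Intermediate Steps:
T(-1075) + 1/1088426 = -1075 + 1/1088426 = -1170057949/1088426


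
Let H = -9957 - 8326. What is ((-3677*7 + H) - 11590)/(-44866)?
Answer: 27806/22433 ≈ 1.2395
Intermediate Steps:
H = -18283
((-3677*7 + H) - 11590)/(-44866) = ((-3677*7 - 18283) - 11590)/(-44866) = ((-25739 - 18283) - 11590)*(-1/44866) = (-44022 - 11590)*(-1/44866) = -55612*(-1/44866) = 27806/22433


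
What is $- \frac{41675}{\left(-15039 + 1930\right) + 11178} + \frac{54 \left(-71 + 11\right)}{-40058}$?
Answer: $\frac{837836795}{38675999} \approx 21.663$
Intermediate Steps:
$- \frac{41675}{\left(-15039 + 1930\right) + 11178} + \frac{54 \left(-71 + 11\right)}{-40058} = - \frac{41675}{-13109 + 11178} + 54 \left(-60\right) \left(- \frac{1}{40058}\right) = - \frac{41675}{-1931} - - \frac{1620}{20029} = \left(-41675\right) \left(- \frac{1}{1931}\right) + \frac{1620}{20029} = \frac{41675}{1931} + \frac{1620}{20029} = \frac{837836795}{38675999}$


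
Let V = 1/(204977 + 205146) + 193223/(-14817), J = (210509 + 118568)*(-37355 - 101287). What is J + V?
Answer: -277246933109160585706/6076792491 ≈ -4.5624e+10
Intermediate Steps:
J = -45623893434 (J = 329077*(-138642) = -45623893434)
V = -79245181612/6076792491 (V = 1/410123 + 193223*(-1/14817) = 1/410123 - 193223/14817 = -79245181612/6076792491 ≈ -13.041)
J + V = -45623893434 - 79245181612/6076792491 = -277246933109160585706/6076792491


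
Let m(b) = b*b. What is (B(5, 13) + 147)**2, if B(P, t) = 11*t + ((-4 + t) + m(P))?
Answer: 104976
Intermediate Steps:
m(b) = b**2
B(P, t) = -4 + P**2 + 12*t (B(P, t) = 11*t + ((-4 + t) + P**2) = 11*t + (-4 + t + P**2) = -4 + P**2 + 12*t)
(B(5, 13) + 147)**2 = ((-4 + 5**2 + 12*13) + 147)**2 = ((-4 + 25 + 156) + 147)**2 = (177 + 147)**2 = 324**2 = 104976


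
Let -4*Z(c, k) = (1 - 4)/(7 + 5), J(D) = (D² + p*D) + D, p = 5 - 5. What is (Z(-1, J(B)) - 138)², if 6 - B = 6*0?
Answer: 4870849/256 ≈ 19027.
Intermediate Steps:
p = 0
B = 6 (B = 6 - 6*0 = 6 - 1*0 = 6 + 0 = 6)
J(D) = D + D² (J(D) = (D² + 0*D) + D = (D² + 0) + D = D² + D = D + D²)
Z(c, k) = 1/16 (Z(c, k) = -(1 - 4)/(4*(7 + 5)) = -(-3)/(4*12) = -¼*(-¼) = 1/16)
(Z(-1, J(B)) - 138)² = (1/16 - 138)² = (-2207/16)² = 4870849/256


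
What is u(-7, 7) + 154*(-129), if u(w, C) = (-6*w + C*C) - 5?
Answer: -19780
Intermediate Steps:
u(w, C) = -5 + C² - 6*w (u(w, C) = (-6*w + C²) - 5 = (C² - 6*w) - 5 = -5 + C² - 6*w)
u(-7, 7) + 154*(-129) = (-5 + 7² - 6*(-7)) + 154*(-129) = (-5 + 49 + 42) - 19866 = 86 - 19866 = -19780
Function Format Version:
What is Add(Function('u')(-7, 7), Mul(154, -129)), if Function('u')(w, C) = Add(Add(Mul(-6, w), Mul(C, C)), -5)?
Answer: -19780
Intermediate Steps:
Function('u')(w, C) = Add(-5, Pow(C, 2), Mul(-6, w)) (Function('u')(w, C) = Add(Add(Mul(-6, w), Pow(C, 2)), -5) = Add(Add(Pow(C, 2), Mul(-6, w)), -5) = Add(-5, Pow(C, 2), Mul(-6, w)))
Add(Function('u')(-7, 7), Mul(154, -129)) = Add(Add(-5, Pow(7, 2), Mul(-6, -7)), Mul(154, -129)) = Add(Add(-5, 49, 42), -19866) = Add(86, -19866) = -19780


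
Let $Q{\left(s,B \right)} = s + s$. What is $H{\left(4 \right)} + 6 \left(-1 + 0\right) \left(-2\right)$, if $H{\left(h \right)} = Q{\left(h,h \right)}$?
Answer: $20$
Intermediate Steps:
$Q{\left(s,B \right)} = 2 s$
$H{\left(h \right)} = 2 h$
$H{\left(4 \right)} + 6 \left(-1 + 0\right) \left(-2\right) = 2 \cdot 4 + 6 \left(-1 + 0\right) \left(-2\right) = 8 + 6 \left(-1\right) \left(-2\right) = 8 - -12 = 8 + 12 = 20$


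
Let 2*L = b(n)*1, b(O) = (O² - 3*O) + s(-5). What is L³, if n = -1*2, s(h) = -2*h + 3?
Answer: 12167/8 ≈ 1520.9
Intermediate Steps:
s(h) = 3 - 2*h
n = -2
b(O) = 13 + O² - 3*O (b(O) = (O² - 3*O) + (3 - 2*(-5)) = (O² - 3*O) + (3 + 10) = (O² - 3*O) + 13 = 13 + O² - 3*O)
L = 23/2 (L = ((13 + (-2)² - 3*(-2))*1)/2 = ((13 + 4 + 6)*1)/2 = (23*1)/2 = (½)*23 = 23/2 ≈ 11.500)
L³ = (23/2)³ = 12167/8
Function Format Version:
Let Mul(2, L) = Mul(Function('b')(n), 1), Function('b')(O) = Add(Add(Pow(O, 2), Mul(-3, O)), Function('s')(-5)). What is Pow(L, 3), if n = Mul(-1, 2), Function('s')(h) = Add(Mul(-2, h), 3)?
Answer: Rational(12167, 8) ≈ 1520.9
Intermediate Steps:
Function('s')(h) = Add(3, Mul(-2, h))
n = -2
Function('b')(O) = Add(13, Pow(O, 2), Mul(-3, O)) (Function('b')(O) = Add(Add(Pow(O, 2), Mul(-3, O)), Add(3, Mul(-2, -5))) = Add(Add(Pow(O, 2), Mul(-3, O)), Add(3, 10)) = Add(Add(Pow(O, 2), Mul(-3, O)), 13) = Add(13, Pow(O, 2), Mul(-3, O)))
L = Rational(23, 2) (L = Mul(Rational(1, 2), Mul(Add(13, Pow(-2, 2), Mul(-3, -2)), 1)) = Mul(Rational(1, 2), Mul(Add(13, 4, 6), 1)) = Mul(Rational(1, 2), Mul(23, 1)) = Mul(Rational(1, 2), 23) = Rational(23, 2) ≈ 11.500)
Pow(L, 3) = Pow(Rational(23, 2), 3) = Rational(12167, 8)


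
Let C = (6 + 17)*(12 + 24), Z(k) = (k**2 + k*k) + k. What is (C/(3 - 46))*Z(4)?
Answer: -29808/43 ≈ -693.21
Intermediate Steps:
Z(k) = k + 2*k**2 (Z(k) = (k**2 + k**2) + k = 2*k**2 + k = k + 2*k**2)
C = 828 (C = 23*36 = 828)
(C/(3 - 46))*Z(4) = (828/(3 - 46))*(4*(1 + 2*4)) = (828/(-43))*(4*(1 + 8)) = (-1/43*828)*(4*9) = -828/43*36 = -29808/43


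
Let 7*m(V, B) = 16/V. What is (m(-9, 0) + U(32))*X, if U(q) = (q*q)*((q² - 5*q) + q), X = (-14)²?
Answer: 1618476608/9 ≈ 1.7983e+8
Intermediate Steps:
X = 196
m(V, B) = 16/(7*V) (m(V, B) = (16/V)/7 = 16/(7*V))
U(q) = q²*(q² - 4*q)
(m(-9, 0) + U(32))*X = ((16/7)/(-9) + 32³*(-4 + 32))*196 = ((16/7)*(-⅑) + 32768*28)*196 = (-16/63 + 917504)*196 = (57802736/63)*196 = 1618476608/9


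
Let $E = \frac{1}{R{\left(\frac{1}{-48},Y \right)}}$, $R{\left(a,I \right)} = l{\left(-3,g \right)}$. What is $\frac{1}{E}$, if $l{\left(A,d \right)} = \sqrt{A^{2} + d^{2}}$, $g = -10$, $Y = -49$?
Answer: $\sqrt{109} \approx 10.44$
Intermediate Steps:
$R{\left(a,I \right)} = \sqrt{109}$ ($R{\left(a,I \right)} = \sqrt{\left(-3\right)^{2} + \left(-10\right)^{2}} = \sqrt{9 + 100} = \sqrt{109}$)
$E = \frac{\sqrt{109}}{109}$ ($E = \frac{1}{\sqrt{109}} = \frac{\sqrt{109}}{109} \approx 0.095783$)
$\frac{1}{E} = \frac{1}{\frac{1}{109} \sqrt{109}} = \sqrt{109}$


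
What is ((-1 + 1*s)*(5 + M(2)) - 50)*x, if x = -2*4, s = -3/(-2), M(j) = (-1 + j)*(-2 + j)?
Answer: 380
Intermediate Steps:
s = 3/2 (s = -3*(-½) = 3/2 ≈ 1.5000)
x = -8
((-1 + 1*s)*(5 + M(2)) - 50)*x = ((-1 + 1*(3/2))*(5 + (2 + 2² - 3*2)) - 50)*(-8) = ((-1 + 3/2)*(5 + (2 + 4 - 6)) - 50)*(-8) = ((5 + 0)/2 - 50)*(-8) = ((½)*5 - 50)*(-8) = (5/2 - 50)*(-8) = -95/2*(-8) = 380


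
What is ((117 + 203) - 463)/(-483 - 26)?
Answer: 143/509 ≈ 0.28094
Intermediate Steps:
((117 + 203) - 463)/(-483 - 26) = (320 - 463)/(-509) = -143*(-1/509) = 143/509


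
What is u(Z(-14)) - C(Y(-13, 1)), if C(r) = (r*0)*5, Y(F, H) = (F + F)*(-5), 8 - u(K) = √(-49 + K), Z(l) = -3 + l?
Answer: 8 - I*√66 ≈ 8.0 - 8.124*I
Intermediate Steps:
u(K) = 8 - √(-49 + K)
Y(F, H) = -10*F (Y(F, H) = (2*F)*(-5) = -10*F)
C(r) = 0 (C(r) = 0*5 = 0)
u(Z(-14)) - C(Y(-13, 1)) = (8 - √(-49 + (-3 - 14))) - 1*0 = (8 - √(-49 - 17)) + 0 = (8 - √(-66)) + 0 = (8 - I*√66) + 0 = 8 - I*√66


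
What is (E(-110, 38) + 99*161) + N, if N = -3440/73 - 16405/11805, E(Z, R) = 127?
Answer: 2760661945/172353 ≈ 16017.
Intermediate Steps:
N = -8361353/172353 (N = -3440*1/73 - 16405*1/11805 = -3440/73 - 3281/2361 = -8361353/172353 ≈ -48.513)
(E(-110, 38) + 99*161) + N = (127 + 99*161) - 8361353/172353 = (127 + 15939) - 8361353/172353 = 16066 - 8361353/172353 = 2760661945/172353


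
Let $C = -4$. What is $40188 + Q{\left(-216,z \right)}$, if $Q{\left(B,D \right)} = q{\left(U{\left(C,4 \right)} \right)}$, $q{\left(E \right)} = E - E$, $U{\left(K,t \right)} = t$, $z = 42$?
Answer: $40188$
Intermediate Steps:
$q{\left(E \right)} = 0$
$Q{\left(B,D \right)} = 0$
$40188 + Q{\left(-216,z \right)} = 40188 + 0 = 40188$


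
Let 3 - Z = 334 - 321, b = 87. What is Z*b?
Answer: -870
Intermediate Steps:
Z = -10 (Z = 3 - (334 - 321) = 3 - 1*13 = 3 - 13 = -10)
Z*b = -10*87 = -870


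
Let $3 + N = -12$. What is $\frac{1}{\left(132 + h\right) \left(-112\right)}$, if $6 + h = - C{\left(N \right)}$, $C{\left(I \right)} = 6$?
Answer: $- \frac{1}{13440} \approx -7.4405 \cdot 10^{-5}$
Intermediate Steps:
$N = -15$ ($N = -3 - 12 = -15$)
$h = -12$ ($h = -6 - 6 = -12$)
$\frac{1}{\left(132 + h\right) \left(-112\right)} = \frac{1}{\left(132 - 12\right) \left(-112\right)} = \frac{1}{120 \left(-112\right)} = \frac{1}{-13440} = - \frac{1}{13440}$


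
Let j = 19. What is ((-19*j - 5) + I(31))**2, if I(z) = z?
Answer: 112225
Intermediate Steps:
((-19*j - 5) + I(31))**2 = ((-19*19 - 5) + 31)**2 = ((-361 - 5) + 31)**2 = (-366 + 31)**2 = (-335)**2 = 112225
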